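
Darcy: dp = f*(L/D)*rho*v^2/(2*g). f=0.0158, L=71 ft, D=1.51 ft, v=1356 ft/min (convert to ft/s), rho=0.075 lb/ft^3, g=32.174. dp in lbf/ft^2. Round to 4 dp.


v_fps = 1356/60 = 22.6 ft/s
dp = 0.0158*(71/1.51)*0.075*22.6^2/(2*32.174) = 0.4423 lbf/ft^2

0.4423 lbf/ft^2


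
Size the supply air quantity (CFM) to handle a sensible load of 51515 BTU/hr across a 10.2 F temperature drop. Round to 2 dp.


CFM = 51515 / (1.08 * 10.2) = 4676.38

4676.38 CFM


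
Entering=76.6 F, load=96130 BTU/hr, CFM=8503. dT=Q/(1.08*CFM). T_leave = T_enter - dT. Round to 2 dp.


dT = 96130/(1.08*8503) = 10.4680
T_leave = 76.6 - 10.4680 = 66.13 F

66.13 F


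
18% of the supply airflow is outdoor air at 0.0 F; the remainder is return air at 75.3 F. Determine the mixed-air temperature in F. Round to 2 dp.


T_mix = 0.18*0.0 + 0.82*75.3 = 61.75 F

61.75 F


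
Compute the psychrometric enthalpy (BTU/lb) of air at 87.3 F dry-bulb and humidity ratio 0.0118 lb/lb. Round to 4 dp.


h = 0.24*87.3 + 0.0118*(1061+0.444*87.3) = 33.9292 BTU/lb

33.9292 BTU/lb


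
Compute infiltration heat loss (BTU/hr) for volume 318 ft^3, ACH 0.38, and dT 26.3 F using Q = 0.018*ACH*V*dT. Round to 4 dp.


Q = 0.018 * 0.38 * 318 * 26.3 = 57.2057 BTU/hr

57.2057 BTU/hr


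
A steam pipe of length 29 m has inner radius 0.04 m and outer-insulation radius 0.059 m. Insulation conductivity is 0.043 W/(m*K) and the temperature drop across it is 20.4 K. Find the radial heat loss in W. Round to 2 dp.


Q = 2*pi*0.043*29*20.4/ln(0.059/0.04) = 411.25 W

411.25 W


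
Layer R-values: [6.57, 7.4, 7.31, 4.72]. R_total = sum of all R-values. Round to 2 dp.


R_total = 6.57 + 7.4 + 7.31 + 4.72 = 26.00

26.00


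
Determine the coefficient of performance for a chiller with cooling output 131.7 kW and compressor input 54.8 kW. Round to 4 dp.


COP = 131.7 / 54.8 = 2.4033

2.4033


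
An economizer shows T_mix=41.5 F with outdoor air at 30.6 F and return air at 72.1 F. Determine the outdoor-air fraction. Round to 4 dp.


frac = (41.5 - 72.1) / (30.6 - 72.1) = 0.7373

0.7373


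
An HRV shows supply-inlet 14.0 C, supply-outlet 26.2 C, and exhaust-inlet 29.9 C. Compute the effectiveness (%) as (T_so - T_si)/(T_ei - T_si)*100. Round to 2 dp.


eff = (26.2-14.0)/(29.9-14.0)*100 = 76.73 %

76.73 %


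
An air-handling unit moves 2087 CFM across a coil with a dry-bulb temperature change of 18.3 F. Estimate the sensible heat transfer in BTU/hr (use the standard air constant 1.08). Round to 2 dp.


Q = 1.08 * 2087 * 18.3 = 41247.47 BTU/hr

41247.47 BTU/hr


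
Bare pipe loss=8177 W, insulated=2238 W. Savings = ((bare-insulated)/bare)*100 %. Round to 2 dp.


Savings = ((8177-2238)/8177)*100 = 72.63 %

72.63 %


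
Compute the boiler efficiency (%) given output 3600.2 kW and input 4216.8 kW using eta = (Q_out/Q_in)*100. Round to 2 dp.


eta = (3600.2/4216.8)*100 = 85.38 %

85.38 %


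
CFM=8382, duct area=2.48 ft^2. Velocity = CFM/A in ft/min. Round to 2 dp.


V = 8382 / 2.48 = 3379.84 ft/min

3379.84 ft/min


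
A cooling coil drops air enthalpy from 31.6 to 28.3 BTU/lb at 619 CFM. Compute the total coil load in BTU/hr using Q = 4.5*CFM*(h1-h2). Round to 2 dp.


Q = 4.5 * 619 * (31.6 - 28.3) = 9192.15 BTU/hr

9192.15 BTU/hr


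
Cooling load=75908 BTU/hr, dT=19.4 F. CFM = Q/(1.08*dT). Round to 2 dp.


CFM = 75908 / (1.08 * 19.4) = 3622.95

3622.95 CFM


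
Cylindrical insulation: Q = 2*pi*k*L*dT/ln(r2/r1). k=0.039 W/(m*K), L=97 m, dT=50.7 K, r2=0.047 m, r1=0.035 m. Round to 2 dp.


Q = 2*pi*0.039*97*50.7/ln(0.047/0.035) = 4087.87 W

4087.87 W


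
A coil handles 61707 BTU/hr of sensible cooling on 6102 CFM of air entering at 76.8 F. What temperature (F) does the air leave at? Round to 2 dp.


dT = 61707/(1.08*6102) = 9.3635
T_leave = 76.8 - 9.3635 = 67.44 F

67.44 F


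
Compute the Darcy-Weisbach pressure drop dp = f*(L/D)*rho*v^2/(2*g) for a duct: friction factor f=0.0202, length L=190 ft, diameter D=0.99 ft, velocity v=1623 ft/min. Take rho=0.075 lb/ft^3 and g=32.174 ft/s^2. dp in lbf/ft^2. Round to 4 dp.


v_fps = 1623/60 = 27.05 ft/s
dp = 0.0202*(190/0.99)*0.075*27.05^2/(2*32.174) = 3.3062 lbf/ft^2

3.3062 lbf/ft^2


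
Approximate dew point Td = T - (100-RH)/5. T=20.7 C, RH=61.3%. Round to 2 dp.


Td = 20.7 - (100-61.3)/5 = 12.96 C

12.96 C


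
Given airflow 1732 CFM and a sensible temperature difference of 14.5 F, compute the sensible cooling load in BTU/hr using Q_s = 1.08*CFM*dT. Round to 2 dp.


Q = 1.08 * 1732 * 14.5 = 27123.12 BTU/hr

27123.12 BTU/hr


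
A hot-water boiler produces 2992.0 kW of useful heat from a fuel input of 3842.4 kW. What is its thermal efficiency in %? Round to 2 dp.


eta = (2992.0/3842.4)*100 = 77.87 %

77.87 %


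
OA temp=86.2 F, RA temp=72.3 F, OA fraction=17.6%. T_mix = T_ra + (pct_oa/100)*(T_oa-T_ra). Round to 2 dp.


T_mix = 72.3 + (17.6/100)*(86.2-72.3) = 74.75 F

74.75 F


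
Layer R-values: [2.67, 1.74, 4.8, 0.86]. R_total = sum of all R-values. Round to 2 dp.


R_total = 2.67 + 1.74 + 4.8 + 0.86 = 10.07

10.07


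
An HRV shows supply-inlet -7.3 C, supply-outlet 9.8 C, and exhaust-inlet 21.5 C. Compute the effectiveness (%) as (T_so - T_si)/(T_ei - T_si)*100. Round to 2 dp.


eff = (9.8-(-7.3))/(21.5-(-7.3))*100 = 59.38 %

59.38 %


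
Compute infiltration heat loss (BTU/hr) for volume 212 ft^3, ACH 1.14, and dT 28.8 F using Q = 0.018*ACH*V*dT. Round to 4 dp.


Q = 0.018 * 1.14 * 212 * 28.8 = 125.2869 BTU/hr

125.2869 BTU/hr


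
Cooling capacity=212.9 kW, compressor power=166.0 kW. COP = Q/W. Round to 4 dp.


COP = 212.9 / 166.0 = 1.2825

1.2825


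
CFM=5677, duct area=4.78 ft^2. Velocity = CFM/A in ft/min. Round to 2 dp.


V = 5677 / 4.78 = 1187.66 ft/min

1187.66 ft/min


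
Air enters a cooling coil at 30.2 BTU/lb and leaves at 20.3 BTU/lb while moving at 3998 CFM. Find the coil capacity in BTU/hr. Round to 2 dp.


Q = 4.5 * 3998 * (30.2 - 20.3) = 178110.90 BTU/hr

178110.90 BTU/hr


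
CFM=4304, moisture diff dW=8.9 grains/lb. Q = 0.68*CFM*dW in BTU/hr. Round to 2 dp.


Q = 0.68 * 4304 * 8.9 = 26047.81 BTU/hr

26047.81 BTU/hr


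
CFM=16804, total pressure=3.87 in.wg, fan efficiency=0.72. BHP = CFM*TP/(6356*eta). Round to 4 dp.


BHP = 16804 * 3.87 / (6356 * 0.72) = 14.2104 hp

14.2104 hp


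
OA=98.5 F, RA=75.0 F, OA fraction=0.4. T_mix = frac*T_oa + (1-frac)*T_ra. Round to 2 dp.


T_mix = 0.4*98.5 + 0.6*75.0 = 84.40 F

84.40 F


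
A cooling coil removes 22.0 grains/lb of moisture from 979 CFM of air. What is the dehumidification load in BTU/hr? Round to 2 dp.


Q = 0.68 * 979 * 22.0 = 14645.84 BTU/hr

14645.84 BTU/hr


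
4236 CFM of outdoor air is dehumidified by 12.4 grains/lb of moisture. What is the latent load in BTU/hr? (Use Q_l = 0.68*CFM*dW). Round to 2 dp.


Q = 0.68 * 4236 * 12.4 = 35717.95 BTU/hr

35717.95 BTU/hr


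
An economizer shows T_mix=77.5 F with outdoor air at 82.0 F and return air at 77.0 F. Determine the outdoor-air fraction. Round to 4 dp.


frac = (77.5 - 77.0) / (82.0 - 77.0) = 0.1000

0.1000


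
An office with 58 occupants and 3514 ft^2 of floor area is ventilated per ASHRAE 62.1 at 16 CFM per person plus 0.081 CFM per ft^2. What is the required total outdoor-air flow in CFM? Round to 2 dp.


Total = 58*16 + 3514*0.081 = 1212.63 CFM

1212.63 CFM


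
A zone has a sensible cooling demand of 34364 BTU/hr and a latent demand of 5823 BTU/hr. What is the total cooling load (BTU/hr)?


Qt = 34364 + 5823 = 40187 BTU/hr

40187 BTU/hr


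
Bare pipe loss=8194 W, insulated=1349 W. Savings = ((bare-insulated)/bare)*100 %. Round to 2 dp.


Savings = ((8194-1349)/8194)*100 = 83.54 %

83.54 %


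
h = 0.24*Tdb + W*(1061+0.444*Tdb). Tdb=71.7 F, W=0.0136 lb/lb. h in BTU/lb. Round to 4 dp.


h = 0.24*71.7 + 0.0136*(1061+0.444*71.7) = 32.0706 BTU/lb

32.0706 BTU/lb


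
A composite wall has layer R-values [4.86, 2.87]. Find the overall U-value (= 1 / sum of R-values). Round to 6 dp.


R_total = 4.86 + 2.87 = 7.73
U = 1/7.73 = 0.129366

0.129366


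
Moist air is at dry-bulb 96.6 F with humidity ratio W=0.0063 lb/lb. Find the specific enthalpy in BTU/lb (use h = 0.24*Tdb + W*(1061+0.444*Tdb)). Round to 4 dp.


h = 0.24*96.6 + 0.0063*(1061+0.444*96.6) = 30.1385 BTU/lb

30.1385 BTU/lb


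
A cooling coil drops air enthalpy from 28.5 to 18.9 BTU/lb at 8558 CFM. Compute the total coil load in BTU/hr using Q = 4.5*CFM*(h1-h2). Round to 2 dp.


Q = 4.5 * 8558 * (28.5 - 18.9) = 369705.60 BTU/hr

369705.60 BTU/hr


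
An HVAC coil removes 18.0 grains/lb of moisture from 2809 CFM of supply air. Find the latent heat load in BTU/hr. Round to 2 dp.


Q = 0.68 * 2809 * 18.0 = 34382.16 BTU/hr

34382.16 BTU/hr


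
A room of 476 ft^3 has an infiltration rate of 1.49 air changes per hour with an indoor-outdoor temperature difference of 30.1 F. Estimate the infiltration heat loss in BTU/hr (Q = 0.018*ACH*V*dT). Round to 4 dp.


Q = 0.018 * 1.49 * 476 * 30.1 = 384.2662 BTU/hr

384.2662 BTU/hr


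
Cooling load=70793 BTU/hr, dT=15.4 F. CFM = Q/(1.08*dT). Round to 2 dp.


CFM = 70793 / (1.08 * 15.4) = 4256.43

4256.43 CFM


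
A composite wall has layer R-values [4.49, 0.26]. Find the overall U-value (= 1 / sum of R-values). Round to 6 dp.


R_total = 4.49 + 0.26 = 4.75
U = 1/4.75 = 0.210526

0.210526


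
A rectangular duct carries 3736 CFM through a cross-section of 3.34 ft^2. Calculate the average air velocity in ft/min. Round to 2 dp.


V = 3736 / 3.34 = 1118.56 ft/min

1118.56 ft/min


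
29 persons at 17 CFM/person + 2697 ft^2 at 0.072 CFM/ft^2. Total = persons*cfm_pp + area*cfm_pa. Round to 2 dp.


Total = 29*17 + 2697*0.072 = 687.18 CFM

687.18 CFM


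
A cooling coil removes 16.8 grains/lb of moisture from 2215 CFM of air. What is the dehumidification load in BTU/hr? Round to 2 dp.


Q = 0.68 * 2215 * 16.8 = 25304.16 BTU/hr

25304.16 BTU/hr


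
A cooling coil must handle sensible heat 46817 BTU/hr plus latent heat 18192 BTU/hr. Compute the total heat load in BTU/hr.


Qt = 46817 + 18192 = 65009 BTU/hr

65009 BTU/hr


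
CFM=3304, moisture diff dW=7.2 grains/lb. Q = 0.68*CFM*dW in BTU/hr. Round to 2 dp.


Q = 0.68 * 3304 * 7.2 = 16176.38 BTU/hr

16176.38 BTU/hr


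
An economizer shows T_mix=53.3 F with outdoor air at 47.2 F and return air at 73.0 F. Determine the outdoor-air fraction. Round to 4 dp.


frac = (53.3 - 73.0) / (47.2 - 73.0) = 0.7636

0.7636


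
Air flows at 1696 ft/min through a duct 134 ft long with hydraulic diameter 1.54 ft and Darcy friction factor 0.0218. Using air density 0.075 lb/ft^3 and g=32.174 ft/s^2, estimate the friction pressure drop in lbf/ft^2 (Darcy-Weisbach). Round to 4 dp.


v_fps = 1696/60 = 28.2667 ft/s
dp = 0.0218*(134/1.54)*0.075*28.2667^2/(2*32.174) = 1.7665 lbf/ft^2

1.7665 lbf/ft^2


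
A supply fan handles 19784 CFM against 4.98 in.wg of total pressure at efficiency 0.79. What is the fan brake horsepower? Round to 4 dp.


BHP = 19784 * 4.98 / (6356 * 0.79) = 19.6215 hp

19.6215 hp


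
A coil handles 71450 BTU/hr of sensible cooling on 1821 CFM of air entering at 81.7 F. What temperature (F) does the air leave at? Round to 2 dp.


dT = 71450/(1.08*1821) = 36.3303
T_leave = 81.7 - 36.3303 = 45.37 F

45.37 F


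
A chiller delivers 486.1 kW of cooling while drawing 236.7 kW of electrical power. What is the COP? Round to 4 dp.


COP = 486.1 / 236.7 = 2.0537

2.0537


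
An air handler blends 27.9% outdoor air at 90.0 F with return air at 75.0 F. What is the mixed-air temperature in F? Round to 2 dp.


T_mix = 75.0 + (27.9/100)*(90.0-75.0) = 79.19 F

79.19 F


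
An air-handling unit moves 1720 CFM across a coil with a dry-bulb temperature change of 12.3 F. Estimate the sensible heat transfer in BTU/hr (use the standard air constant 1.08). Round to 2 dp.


Q = 1.08 * 1720 * 12.3 = 22848.48 BTU/hr

22848.48 BTU/hr


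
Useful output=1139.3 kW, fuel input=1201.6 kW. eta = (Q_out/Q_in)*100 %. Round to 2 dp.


eta = (1139.3/1201.6)*100 = 94.82 %

94.82 %


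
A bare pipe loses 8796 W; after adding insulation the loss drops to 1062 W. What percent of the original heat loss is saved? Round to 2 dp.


Savings = ((8796-1062)/8796)*100 = 87.93 %

87.93 %


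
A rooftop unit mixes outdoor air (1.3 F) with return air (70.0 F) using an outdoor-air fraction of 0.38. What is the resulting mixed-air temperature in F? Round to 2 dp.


T_mix = 0.38*1.3 + 0.62*70.0 = 43.89 F

43.89 F


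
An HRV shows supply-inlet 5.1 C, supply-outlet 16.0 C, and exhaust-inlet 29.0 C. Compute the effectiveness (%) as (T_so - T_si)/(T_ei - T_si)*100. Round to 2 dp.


eff = (16.0-5.1)/(29.0-5.1)*100 = 45.61 %

45.61 %


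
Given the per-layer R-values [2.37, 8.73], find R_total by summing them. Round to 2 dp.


R_total = 2.37 + 8.73 = 11.10

11.10


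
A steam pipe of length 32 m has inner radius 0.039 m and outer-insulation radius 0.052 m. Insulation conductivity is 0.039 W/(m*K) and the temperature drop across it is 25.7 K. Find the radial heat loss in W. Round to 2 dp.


Q = 2*pi*0.039*32*25.7/ln(0.052/0.039) = 700.51 W

700.51 W


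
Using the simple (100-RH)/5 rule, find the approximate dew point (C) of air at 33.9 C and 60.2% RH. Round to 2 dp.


Td = 33.9 - (100-60.2)/5 = 25.94 C

25.94 C


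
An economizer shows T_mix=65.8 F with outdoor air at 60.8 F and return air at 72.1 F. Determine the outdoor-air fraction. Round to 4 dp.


frac = (65.8 - 72.1) / (60.8 - 72.1) = 0.5575

0.5575


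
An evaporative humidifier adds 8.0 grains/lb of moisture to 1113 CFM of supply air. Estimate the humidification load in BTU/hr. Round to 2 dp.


Q = 0.68 * 1113 * 8.0 = 6054.72 BTU/hr

6054.72 BTU/hr


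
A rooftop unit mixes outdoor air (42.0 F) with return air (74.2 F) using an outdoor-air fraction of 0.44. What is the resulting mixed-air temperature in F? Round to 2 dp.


T_mix = 0.44*42.0 + 0.56*74.2 = 60.03 F

60.03 F


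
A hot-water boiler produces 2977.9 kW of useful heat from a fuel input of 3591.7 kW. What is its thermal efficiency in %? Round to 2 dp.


eta = (2977.9/3591.7)*100 = 82.91 %

82.91 %


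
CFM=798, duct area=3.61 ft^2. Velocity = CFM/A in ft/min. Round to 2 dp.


V = 798 / 3.61 = 221.05 ft/min

221.05 ft/min


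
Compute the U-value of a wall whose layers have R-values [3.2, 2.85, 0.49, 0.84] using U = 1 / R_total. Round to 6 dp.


R_total = 3.2 + 2.85 + 0.49 + 0.84 = 7.38
U = 1/7.38 = 0.135501

0.135501


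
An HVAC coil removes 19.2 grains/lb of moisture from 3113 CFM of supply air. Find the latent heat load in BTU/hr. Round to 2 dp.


Q = 0.68 * 3113 * 19.2 = 40643.33 BTU/hr

40643.33 BTU/hr


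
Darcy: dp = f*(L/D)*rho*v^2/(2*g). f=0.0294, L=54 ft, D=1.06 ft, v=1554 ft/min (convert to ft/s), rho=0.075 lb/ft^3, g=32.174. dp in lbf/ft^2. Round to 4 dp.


v_fps = 1554/60 = 25.9 ft/s
dp = 0.0294*(54/1.06)*0.075*25.9^2/(2*32.174) = 1.1710 lbf/ft^2

1.1710 lbf/ft^2


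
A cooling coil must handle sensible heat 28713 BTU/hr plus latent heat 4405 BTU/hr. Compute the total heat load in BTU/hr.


Qt = 28713 + 4405 = 33118 BTU/hr

33118 BTU/hr


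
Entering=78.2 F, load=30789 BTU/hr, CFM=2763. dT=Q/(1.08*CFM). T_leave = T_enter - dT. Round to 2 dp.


dT = 30789/(1.08*2763) = 10.3179
T_leave = 78.2 - 10.3179 = 67.88 F

67.88 F


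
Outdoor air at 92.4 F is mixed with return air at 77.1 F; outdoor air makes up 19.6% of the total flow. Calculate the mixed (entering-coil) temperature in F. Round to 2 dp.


T_mix = 77.1 + (19.6/100)*(92.4-77.1) = 80.10 F

80.10 F


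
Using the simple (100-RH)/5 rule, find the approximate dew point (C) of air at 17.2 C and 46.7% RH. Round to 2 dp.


Td = 17.2 - (100-46.7)/5 = 6.54 C

6.54 C


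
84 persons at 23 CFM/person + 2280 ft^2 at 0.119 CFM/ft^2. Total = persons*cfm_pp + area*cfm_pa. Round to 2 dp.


Total = 84*23 + 2280*0.119 = 2203.32 CFM

2203.32 CFM


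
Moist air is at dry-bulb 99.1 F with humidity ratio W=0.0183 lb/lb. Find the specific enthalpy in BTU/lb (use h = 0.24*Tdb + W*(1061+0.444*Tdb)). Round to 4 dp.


h = 0.24*99.1 + 0.0183*(1061+0.444*99.1) = 44.0055 BTU/lb

44.0055 BTU/lb


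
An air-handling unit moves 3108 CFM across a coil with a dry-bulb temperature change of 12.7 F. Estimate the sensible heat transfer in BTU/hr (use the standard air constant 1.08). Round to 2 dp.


Q = 1.08 * 3108 * 12.7 = 42629.33 BTU/hr

42629.33 BTU/hr


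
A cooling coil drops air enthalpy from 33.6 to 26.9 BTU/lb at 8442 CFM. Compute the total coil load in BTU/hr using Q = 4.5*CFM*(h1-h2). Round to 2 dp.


Q = 4.5 * 8442 * (33.6 - 26.9) = 254526.30 BTU/hr

254526.30 BTU/hr


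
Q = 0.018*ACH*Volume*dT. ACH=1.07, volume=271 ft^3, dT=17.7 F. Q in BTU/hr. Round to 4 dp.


Q = 0.018 * 1.07 * 271 * 17.7 = 92.3844 BTU/hr

92.3844 BTU/hr


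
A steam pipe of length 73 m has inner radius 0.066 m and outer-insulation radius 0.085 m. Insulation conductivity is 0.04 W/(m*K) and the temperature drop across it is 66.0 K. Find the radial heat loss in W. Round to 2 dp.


Q = 2*pi*0.04*73*66.0/ln(0.085/0.066) = 4786.21 W

4786.21 W


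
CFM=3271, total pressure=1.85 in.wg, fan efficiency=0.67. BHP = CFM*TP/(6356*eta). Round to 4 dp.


BHP = 3271 * 1.85 / (6356 * 0.67) = 1.4210 hp

1.4210 hp


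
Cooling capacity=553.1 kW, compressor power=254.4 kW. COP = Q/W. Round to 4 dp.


COP = 553.1 / 254.4 = 2.1741

2.1741


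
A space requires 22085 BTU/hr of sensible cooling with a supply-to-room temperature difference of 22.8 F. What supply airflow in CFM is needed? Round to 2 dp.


CFM = 22085 / (1.08 * 22.8) = 896.89

896.89 CFM


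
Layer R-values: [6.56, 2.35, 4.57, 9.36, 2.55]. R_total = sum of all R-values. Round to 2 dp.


R_total = 6.56 + 2.35 + 4.57 + 9.36 + 2.55 = 25.39

25.39


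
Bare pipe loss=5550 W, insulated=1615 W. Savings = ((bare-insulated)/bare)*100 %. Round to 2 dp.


Savings = ((5550-1615)/5550)*100 = 70.90 %

70.90 %


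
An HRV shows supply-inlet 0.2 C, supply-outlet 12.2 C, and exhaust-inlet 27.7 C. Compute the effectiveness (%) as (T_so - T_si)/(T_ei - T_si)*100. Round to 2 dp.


eff = (12.2-0.2)/(27.7-0.2)*100 = 43.64 %

43.64 %


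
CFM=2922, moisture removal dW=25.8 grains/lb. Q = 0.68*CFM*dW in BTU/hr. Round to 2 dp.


Q = 0.68 * 2922 * 25.8 = 51263.57 BTU/hr

51263.57 BTU/hr


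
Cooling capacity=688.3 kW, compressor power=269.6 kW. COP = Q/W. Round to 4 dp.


COP = 688.3 / 269.6 = 2.5530

2.5530


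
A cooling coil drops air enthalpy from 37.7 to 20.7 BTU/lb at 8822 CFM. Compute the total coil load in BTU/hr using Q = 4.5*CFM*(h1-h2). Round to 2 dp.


Q = 4.5 * 8822 * (37.7 - 20.7) = 674883.00 BTU/hr

674883.00 BTU/hr


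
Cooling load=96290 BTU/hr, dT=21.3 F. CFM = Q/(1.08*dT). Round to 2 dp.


CFM = 96290 / (1.08 * 21.3) = 4185.79

4185.79 CFM


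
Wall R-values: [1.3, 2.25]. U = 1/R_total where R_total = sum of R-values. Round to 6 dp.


R_total = 1.3 + 2.25 = 3.55
U = 1/3.55 = 0.281690

0.281690


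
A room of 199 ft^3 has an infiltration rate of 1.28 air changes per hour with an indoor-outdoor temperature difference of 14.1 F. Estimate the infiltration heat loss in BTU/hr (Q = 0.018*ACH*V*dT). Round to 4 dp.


Q = 0.018 * 1.28 * 199 * 14.1 = 64.6479 BTU/hr

64.6479 BTU/hr


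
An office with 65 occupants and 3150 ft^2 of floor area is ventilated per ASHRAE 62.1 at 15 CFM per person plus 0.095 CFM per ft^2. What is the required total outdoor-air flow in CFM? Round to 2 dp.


Total = 65*15 + 3150*0.095 = 1274.25 CFM

1274.25 CFM


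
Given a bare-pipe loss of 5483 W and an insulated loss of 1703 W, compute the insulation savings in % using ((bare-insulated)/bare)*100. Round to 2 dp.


Savings = ((5483-1703)/5483)*100 = 68.94 %

68.94 %


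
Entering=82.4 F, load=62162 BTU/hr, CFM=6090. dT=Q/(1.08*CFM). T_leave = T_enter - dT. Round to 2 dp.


dT = 62162/(1.08*6090) = 9.4511
T_leave = 82.4 - 9.4511 = 72.95 F

72.95 F


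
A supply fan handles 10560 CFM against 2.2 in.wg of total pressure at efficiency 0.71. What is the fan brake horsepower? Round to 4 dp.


BHP = 10560 * 2.2 / (6356 * 0.71) = 5.1481 hp

5.1481 hp


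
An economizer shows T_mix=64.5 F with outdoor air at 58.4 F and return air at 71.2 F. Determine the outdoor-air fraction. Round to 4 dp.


frac = (64.5 - 71.2) / (58.4 - 71.2) = 0.5234

0.5234


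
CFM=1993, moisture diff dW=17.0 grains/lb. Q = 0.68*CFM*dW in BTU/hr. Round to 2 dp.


Q = 0.68 * 1993 * 17.0 = 23039.08 BTU/hr

23039.08 BTU/hr


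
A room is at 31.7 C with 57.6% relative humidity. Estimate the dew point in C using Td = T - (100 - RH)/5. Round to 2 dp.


Td = 31.7 - (100-57.6)/5 = 23.22 C

23.22 C


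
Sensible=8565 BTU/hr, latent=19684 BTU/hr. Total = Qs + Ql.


Qt = 8565 + 19684 = 28249 BTU/hr

28249 BTU/hr


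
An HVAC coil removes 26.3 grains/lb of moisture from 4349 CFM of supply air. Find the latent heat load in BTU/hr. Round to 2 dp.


Q = 0.68 * 4349 * 26.3 = 77777.52 BTU/hr

77777.52 BTU/hr


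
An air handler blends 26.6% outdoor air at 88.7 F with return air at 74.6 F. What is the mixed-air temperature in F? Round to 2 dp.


T_mix = 74.6 + (26.6/100)*(88.7-74.6) = 78.35 F

78.35 F


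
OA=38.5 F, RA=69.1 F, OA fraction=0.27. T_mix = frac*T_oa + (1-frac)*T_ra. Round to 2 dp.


T_mix = 0.27*38.5 + 0.73*69.1 = 60.84 F

60.84 F


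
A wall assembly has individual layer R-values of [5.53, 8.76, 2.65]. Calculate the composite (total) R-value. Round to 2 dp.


R_total = 5.53 + 8.76 + 2.65 = 16.94

16.94


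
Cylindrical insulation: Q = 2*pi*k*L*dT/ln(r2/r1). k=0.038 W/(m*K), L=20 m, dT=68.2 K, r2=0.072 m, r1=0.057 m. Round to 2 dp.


Q = 2*pi*0.038*20*68.2/ln(0.072/0.057) = 1394.05 W

1394.05 W


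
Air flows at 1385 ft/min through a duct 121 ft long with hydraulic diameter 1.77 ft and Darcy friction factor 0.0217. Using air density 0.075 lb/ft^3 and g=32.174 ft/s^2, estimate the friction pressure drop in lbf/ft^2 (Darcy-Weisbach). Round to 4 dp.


v_fps = 1385/60 = 23.0833 ft/s
dp = 0.0217*(121/1.77)*0.075*23.0833^2/(2*32.174) = 0.9213 lbf/ft^2

0.9213 lbf/ft^2


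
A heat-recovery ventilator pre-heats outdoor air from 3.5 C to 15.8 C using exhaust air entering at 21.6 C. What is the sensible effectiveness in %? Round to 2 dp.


eff = (15.8-3.5)/(21.6-3.5)*100 = 67.96 %

67.96 %


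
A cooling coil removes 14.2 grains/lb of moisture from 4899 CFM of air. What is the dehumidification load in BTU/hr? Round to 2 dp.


Q = 0.68 * 4899 * 14.2 = 47304.74 BTU/hr

47304.74 BTU/hr


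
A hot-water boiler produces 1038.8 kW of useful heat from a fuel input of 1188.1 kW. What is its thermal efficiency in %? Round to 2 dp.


eta = (1038.8/1188.1)*100 = 87.43 %

87.43 %


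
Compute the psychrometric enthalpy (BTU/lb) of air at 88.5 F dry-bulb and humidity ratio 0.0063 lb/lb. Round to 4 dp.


h = 0.24*88.5 + 0.0063*(1061+0.444*88.5) = 28.1719 BTU/lb

28.1719 BTU/lb


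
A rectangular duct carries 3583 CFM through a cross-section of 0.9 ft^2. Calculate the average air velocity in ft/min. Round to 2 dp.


V = 3583 / 0.9 = 3981.11 ft/min

3981.11 ft/min


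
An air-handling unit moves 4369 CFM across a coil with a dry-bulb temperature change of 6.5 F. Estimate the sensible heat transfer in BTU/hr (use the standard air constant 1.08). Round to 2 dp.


Q = 1.08 * 4369 * 6.5 = 30670.38 BTU/hr

30670.38 BTU/hr


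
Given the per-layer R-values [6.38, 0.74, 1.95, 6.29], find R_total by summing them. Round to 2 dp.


R_total = 6.38 + 0.74 + 1.95 + 6.29 = 15.36

15.36


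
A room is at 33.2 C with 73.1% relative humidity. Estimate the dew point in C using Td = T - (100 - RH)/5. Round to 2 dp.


Td = 33.2 - (100-73.1)/5 = 27.82 C

27.82 C


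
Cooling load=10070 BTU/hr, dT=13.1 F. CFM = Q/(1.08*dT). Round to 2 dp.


CFM = 10070 / (1.08 * 13.1) = 711.76

711.76 CFM


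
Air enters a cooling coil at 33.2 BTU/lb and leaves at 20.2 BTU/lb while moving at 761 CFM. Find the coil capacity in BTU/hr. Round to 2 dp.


Q = 4.5 * 761 * (33.2 - 20.2) = 44518.50 BTU/hr

44518.50 BTU/hr


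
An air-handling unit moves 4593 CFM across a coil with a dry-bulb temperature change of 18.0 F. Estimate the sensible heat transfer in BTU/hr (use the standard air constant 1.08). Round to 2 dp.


Q = 1.08 * 4593 * 18.0 = 89287.92 BTU/hr

89287.92 BTU/hr


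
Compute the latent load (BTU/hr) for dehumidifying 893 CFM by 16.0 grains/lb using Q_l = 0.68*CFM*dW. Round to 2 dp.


Q = 0.68 * 893 * 16.0 = 9715.84 BTU/hr

9715.84 BTU/hr


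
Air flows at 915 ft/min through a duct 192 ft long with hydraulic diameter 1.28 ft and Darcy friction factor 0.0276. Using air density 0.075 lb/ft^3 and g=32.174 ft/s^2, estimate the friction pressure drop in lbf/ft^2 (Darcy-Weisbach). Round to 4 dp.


v_fps = 915/60 = 15.25 ft/s
dp = 0.0276*(192/1.28)*0.075*15.25^2/(2*32.174) = 1.1222 lbf/ft^2

1.1222 lbf/ft^2


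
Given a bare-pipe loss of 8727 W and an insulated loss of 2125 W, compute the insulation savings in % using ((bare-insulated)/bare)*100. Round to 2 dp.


Savings = ((8727-2125)/8727)*100 = 75.65 %

75.65 %


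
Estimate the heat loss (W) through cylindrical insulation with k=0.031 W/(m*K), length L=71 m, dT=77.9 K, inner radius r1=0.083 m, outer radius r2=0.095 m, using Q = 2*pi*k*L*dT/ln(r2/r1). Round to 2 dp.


Q = 2*pi*0.031*71*77.9/ln(0.095/0.083) = 7977.87 W

7977.87 W


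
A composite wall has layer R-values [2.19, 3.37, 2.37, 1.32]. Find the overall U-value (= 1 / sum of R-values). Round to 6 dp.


R_total = 2.19 + 3.37 + 2.37 + 1.32 = 9.25
U = 1/9.25 = 0.108108

0.108108


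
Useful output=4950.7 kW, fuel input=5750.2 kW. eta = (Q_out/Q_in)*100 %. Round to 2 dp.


eta = (4950.7/5750.2)*100 = 86.10 %

86.10 %


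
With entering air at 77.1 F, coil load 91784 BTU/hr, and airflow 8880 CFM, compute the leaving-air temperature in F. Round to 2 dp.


dT = 91784/(1.08*8880) = 9.5704
T_leave = 77.1 - 9.5704 = 67.53 F

67.53 F


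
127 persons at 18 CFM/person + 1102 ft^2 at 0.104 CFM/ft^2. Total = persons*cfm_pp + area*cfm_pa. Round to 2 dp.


Total = 127*18 + 1102*0.104 = 2400.61 CFM

2400.61 CFM


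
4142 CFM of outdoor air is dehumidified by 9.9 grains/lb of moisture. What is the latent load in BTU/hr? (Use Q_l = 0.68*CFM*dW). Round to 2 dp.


Q = 0.68 * 4142 * 9.9 = 27883.94 BTU/hr

27883.94 BTU/hr


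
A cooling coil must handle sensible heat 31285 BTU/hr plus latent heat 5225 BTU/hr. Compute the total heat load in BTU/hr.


Qt = 31285 + 5225 = 36510 BTU/hr

36510 BTU/hr


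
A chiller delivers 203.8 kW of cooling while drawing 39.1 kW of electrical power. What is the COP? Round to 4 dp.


COP = 203.8 / 39.1 = 5.2123

5.2123


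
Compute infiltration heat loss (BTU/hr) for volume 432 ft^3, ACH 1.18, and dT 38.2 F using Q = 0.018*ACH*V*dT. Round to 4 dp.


Q = 0.018 * 1.18 * 432 * 38.2 = 350.5110 BTU/hr

350.5110 BTU/hr


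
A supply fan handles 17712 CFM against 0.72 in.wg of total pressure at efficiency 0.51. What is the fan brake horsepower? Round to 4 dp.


BHP = 17712 * 0.72 / (6356 * 0.51) = 3.9341 hp

3.9341 hp


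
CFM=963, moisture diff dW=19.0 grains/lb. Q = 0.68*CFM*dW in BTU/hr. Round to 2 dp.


Q = 0.68 * 963 * 19.0 = 12441.96 BTU/hr

12441.96 BTU/hr


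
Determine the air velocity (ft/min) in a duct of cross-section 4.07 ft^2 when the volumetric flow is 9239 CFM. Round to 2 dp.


V = 9239 / 4.07 = 2270.02 ft/min

2270.02 ft/min


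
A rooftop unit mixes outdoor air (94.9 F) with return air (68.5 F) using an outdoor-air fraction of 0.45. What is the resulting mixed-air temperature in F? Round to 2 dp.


T_mix = 0.45*94.9 + 0.55*68.5 = 80.38 F

80.38 F


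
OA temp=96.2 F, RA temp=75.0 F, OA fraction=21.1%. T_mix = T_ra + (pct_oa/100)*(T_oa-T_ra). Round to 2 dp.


T_mix = 75.0 + (21.1/100)*(96.2-75.0) = 79.47 F

79.47 F


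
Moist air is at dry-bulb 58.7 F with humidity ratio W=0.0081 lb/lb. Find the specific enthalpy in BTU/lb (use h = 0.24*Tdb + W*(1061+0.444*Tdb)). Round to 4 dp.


h = 0.24*58.7 + 0.0081*(1061+0.444*58.7) = 22.8932 BTU/lb

22.8932 BTU/lb


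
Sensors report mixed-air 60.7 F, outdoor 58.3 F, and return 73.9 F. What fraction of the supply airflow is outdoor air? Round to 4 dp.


frac = (60.7 - 73.9) / (58.3 - 73.9) = 0.8462

0.8462


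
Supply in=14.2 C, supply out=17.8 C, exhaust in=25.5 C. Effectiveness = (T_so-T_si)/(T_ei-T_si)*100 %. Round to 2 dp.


eff = (17.8-14.2)/(25.5-14.2)*100 = 31.86 %

31.86 %


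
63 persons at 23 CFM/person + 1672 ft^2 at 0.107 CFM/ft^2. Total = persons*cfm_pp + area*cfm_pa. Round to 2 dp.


Total = 63*23 + 1672*0.107 = 1627.90 CFM

1627.90 CFM


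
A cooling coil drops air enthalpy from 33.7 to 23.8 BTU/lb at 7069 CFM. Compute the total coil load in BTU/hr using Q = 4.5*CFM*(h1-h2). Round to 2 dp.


Q = 4.5 * 7069 * (33.7 - 23.8) = 314923.95 BTU/hr

314923.95 BTU/hr


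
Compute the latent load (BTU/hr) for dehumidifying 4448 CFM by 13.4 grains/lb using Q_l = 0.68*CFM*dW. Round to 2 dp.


Q = 0.68 * 4448 * 13.4 = 40530.18 BTU/hr

40530.18 BTU/hr


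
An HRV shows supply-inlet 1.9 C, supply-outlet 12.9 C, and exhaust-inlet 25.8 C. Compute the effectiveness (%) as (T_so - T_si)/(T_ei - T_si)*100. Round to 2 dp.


eff = (12.9-1.9)/(25.8-1.9)*100 = 46.03 %

46.03 %


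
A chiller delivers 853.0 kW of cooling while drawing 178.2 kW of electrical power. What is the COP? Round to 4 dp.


COP = 853.0 / 178.2 = 4.7868

4.7868


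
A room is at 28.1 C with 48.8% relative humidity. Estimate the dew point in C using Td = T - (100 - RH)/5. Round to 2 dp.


Td = 28.1 - (100-48.8)/5 = 17.86 C

17.86 C


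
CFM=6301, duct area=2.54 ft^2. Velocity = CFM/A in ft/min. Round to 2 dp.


V = 6301 / 2.54 = 2480.71 ft/min

2480.71 ft/min


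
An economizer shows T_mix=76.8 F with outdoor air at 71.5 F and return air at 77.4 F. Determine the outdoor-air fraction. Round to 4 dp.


frac = (76.8 - 77.4) / (71.5 - 77.4) = 0.1017

0.1017


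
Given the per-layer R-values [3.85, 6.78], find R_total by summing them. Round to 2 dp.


R_total = 3.85 + 6.78 = 10.63

10.63


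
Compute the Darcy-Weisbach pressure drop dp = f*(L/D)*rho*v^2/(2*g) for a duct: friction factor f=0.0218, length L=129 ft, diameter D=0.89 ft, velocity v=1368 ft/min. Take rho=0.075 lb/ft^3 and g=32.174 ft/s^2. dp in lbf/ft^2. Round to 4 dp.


v_fps = 1368/60 = 22.8 ft/s
dp = 0.0218*(129/0.89)*0.075*22.8^2/(2*32.174) = 1.9145 lbf/ft^2

1.9145 lbf/ft^2


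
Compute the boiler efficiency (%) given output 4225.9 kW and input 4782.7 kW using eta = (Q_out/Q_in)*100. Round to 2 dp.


eta = (4225.9/4782.7)*100 = 88.36 %

88.36 %


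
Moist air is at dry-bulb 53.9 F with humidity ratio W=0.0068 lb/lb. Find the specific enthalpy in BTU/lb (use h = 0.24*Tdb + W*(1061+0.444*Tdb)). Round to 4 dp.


h = 0.24*53.9 + 0.0068*(1061+0.444*53.9) = 20.3135 BTU/lb

20.3135 BTU/lb


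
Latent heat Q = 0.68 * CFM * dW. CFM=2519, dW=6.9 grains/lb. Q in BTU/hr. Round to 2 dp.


Q = 0.68 * 2519 * 6.9 = 11819.15 BTU/hr

11819.15 BTU/hr


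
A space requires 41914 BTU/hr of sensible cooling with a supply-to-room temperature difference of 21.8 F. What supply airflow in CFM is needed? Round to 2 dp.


CFM = 41914 / (1.08 * 21.8) = 1780.24

1780.24 CFM


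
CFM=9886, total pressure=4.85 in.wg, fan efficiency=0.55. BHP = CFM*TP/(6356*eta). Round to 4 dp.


BHP = 9886 * 4.85 / (6356 * 0.55) = 13.7156 hp

13.7156 hp


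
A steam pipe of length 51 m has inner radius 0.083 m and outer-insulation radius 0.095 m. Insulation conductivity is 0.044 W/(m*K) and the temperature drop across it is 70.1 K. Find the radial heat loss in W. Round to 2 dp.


Q = 2*pi*0.044*51*70.1/ln(0.095/0.083) = 7319.31 W

7319.31 W


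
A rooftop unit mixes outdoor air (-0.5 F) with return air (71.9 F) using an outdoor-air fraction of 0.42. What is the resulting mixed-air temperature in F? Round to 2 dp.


T_mix = 0.42*(-0.5) + 0.58*71.9 = 41.49 F

41.49 F


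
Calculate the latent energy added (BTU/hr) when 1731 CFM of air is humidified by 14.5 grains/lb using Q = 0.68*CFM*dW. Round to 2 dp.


Q = 0.68 * 1731 * 14.5 = 17067.66 BTU/hr

17067.66 BTU/hr


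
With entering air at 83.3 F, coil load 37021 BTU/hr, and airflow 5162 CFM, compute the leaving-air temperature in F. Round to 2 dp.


dT = 37021/(1.08*5162) = 6.6406
T_leave = 83.3 - 6.6406 = 76.66 F

76.66 F


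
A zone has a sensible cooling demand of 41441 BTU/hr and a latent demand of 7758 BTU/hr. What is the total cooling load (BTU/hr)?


Qt = 41441 + 7758 = 49199 BTU/hr

49199 BTU/hr


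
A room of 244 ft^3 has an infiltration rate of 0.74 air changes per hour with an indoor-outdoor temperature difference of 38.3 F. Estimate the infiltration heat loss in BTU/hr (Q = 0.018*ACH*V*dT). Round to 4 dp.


Q = 0.018 * 0.74 * 244 * 38.3 = 124.4781 BTU/hr

124.4781 BTU/hr


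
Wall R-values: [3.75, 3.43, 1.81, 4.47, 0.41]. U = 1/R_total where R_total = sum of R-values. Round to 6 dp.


R_total = 3.75 + 3.43 + 1.81 + 4.47 + 0.41 = 13.87
U = 1/13.87 = 0.072098

0.072098


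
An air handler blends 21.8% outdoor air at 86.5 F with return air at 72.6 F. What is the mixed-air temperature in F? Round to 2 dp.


T_mix = 72.6 + (21.8/100)*(86.5-72.6) = 75.63 F

75.63 F


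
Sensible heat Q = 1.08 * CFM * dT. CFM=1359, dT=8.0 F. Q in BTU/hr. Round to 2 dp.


Q = 1.08 * 1359 * 8.0 = 11741.76 BTU/hr

11741.76 BTU/hr


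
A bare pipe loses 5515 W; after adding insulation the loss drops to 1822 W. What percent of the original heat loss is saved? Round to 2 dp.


Savings = ((5515-1822)/5515)*100 = 66.96 %

66.96 %


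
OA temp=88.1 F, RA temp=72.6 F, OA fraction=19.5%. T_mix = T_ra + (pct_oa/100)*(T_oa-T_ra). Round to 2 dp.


T_mix = 72.6 + (19.5/100)*(88.1-72.6) = 75.62 F

75.62 F


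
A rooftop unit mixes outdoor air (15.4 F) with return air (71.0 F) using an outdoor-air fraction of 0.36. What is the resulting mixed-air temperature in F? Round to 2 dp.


T_mix = 0.36*15.4 + 0.64*71.0 = 50.98 F

50.98 F


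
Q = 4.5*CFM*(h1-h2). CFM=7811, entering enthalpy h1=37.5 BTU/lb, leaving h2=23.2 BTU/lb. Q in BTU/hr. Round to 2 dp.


Q = 4.5 * 7811 * (37.5 - 23.2) = 502637.85 BTU/hr

502637.85 BTU/hr


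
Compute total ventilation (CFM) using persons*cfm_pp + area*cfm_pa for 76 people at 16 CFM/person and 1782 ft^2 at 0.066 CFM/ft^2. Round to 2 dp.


Total = 76*16 + 1782*0.066 = 1333.61 CFM

1333.61 CFM


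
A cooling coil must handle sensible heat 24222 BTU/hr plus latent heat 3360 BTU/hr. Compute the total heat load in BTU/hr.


Qt = 24222 + 3360 = 27582 BTU/hr

27582 BTU/hr


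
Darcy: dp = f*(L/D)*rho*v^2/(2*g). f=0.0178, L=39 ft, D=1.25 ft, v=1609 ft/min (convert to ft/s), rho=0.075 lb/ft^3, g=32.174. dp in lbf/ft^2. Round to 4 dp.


v_fps = 1609/60 = 26.8167 ft/s
dp = 0.0178*(39/1.25)*0.075*26.8167^2/(2*32.174) = 0.4655 lbf/ft^2

0.4655 lbf/ft^2


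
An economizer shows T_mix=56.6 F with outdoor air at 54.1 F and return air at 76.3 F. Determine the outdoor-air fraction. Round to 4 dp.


frac = (56.6 - 76.3) / (54.1 - 76.3) = 0.8874

0.8874


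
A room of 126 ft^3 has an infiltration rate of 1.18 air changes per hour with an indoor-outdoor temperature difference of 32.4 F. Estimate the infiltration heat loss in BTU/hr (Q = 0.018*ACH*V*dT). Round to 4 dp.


Q = 0.018 * 1.18 * 126 * 32.4 = 86.7102 BTU/hr

86.7102 BTU/hr


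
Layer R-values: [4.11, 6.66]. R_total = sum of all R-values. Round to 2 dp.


R_total = 4.11 + 6.66 = 10.77

10.77


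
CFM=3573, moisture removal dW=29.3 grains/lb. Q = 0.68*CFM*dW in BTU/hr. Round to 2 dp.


Q = 0.68 * 3573 * 29.3 = 71188.45 BTU/hr

71188.45 BTU/hr


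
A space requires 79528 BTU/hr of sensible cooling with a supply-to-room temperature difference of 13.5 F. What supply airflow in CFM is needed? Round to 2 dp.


CFM = 79528 / (1.08 * 13.5) = 5454.60

5454.60 CFM


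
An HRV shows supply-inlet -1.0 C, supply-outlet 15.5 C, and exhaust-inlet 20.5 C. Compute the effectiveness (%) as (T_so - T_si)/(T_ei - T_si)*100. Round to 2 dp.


eff = (15.5-(-1.0))/(20.5-(-1.0))*100 = 76.74 %

76.74 %


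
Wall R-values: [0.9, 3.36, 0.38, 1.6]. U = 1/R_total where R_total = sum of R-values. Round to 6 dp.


R_total = 0.9 + 3.36 + 0.38 + 1.6 = 6.24
U = 1/6.24 = 0.160256

0.160256


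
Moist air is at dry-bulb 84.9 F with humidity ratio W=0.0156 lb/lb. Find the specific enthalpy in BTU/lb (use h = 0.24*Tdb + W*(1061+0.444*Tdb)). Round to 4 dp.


h = 0.24*84.9 + 0.0156*(1061+0.444*84.9) = 37.5157 BTU/lb

37.5157 BTU/lb


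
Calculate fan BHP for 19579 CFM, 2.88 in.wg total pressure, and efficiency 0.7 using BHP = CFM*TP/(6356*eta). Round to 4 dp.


BHP = 19579 * 2.88 / (6356 * 0.7) = 12.6736 hp

12.6736 hp


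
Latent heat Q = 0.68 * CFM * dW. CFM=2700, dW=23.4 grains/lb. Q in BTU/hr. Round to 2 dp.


Q = 0.68 * 2700 * 23.4 = 42962.40 BTU/hr

42962.40 BTU/hr


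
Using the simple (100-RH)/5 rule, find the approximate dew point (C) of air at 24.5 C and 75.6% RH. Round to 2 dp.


Td = 24.5 - (100-75.6)/5 = 19.62 C

19.62 C


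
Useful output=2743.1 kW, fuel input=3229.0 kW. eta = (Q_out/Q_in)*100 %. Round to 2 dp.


eta = (2743.1/3229.0)*100 = 84.95 %

84.95 %


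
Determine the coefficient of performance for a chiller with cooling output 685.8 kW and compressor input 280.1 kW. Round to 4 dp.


COP = 685.8 / 280.1 = 2.4484

2.4484


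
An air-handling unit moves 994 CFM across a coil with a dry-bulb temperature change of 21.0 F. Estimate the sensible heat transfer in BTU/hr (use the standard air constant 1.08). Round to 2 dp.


Q = 1.08 * 994 * 21.0 = 22543.92 BTU/hr

22543.92 BTU/hr


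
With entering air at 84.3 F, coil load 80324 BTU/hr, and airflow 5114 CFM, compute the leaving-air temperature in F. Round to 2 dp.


dT = 80324/(1.08*5114) = 14.5432
T_leave = 84.3 - 14.5432 = 69.76 F

69.76 F


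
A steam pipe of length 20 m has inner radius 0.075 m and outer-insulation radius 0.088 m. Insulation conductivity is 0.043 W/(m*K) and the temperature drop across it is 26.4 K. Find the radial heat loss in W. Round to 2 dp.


Q = 2*pi*0.043*20*26.4/ln(0.088/0.075) = 892.43 W

892.43 W


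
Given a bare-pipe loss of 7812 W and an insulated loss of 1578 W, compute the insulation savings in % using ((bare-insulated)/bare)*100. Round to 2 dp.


Savings = ((7812-1578)/7812)*100 = 79.80 %

79.80 %


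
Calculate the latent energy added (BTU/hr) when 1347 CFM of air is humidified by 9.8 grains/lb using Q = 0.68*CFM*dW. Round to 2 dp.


Q = 0.68 * 1347 * 9.8 = 8976.41 BTU/hr

8976.41 BTU/hr


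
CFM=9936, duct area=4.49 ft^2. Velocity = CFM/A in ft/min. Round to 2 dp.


V = 9936 / 4.49 = 2212.92 ft/min

2212.92 ft/min


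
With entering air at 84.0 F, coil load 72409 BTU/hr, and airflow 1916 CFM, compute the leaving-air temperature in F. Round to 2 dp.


dT = 72409/(1.08*1916) = 34.9924
T_leave = 84.0 - 34.9924 = 49.01 F

49.01 F


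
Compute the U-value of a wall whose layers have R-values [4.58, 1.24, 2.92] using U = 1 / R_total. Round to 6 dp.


R_total = 4.58 + 1.24 + 2.92 = 8.74
U = 1/8.74 = 0.114416

0.114416


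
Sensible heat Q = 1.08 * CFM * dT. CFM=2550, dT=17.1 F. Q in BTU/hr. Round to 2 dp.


Q = 1.08 * 2550 * 17.1 = 47093.40 BTU/hr

47093.40 BTU/hr
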